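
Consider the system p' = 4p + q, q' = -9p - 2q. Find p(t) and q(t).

Coefficient matrix A = [[4, 1], [-9, -2]].
Characteristic polynomial det(A - λI) = λ^2 - 2λ + 1 = 0.
Single eigenvalue λ = 1 with algebraic multiplicity 2.
Eigenvector v = (-1,3); generalized eigenvector w with (A-λI)w=v is (0,-1).
General solution: e^(t)[K_1·v + K_2·(t·v + w)].

p(t) = -K_1e^(t) - K_2te^(t), q(t) = 3K_1e^(t) + 3K_2te^(t) - K_2e^(t)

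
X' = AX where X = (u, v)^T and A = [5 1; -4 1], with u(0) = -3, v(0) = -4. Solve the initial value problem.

u(t) = -10te^(3t) - 3e^(3t), v(t) = 20te^(3t) - 4e^(3t)

Coefficient matrix A = [[5, 1], [-4, 1]].
Characteristic polynomial det(A - λI) = λ^2 - 6λ + 9 = 0.
Single eigenvalue λ = 3 with algebraic multiplicity 2.
Eigenvector v = (1,-2); generalized eigenvector w with (A-λI)w=v is (0,1).
General solution: e^(3t)[K_1·v + K_2·(t·v + w)].
Applying u(0)=-3, v(0)=-4 gives K_1=-3, K_2=-10.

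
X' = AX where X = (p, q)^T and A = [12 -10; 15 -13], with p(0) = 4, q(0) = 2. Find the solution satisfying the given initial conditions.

p(t) = 8e^(2t) - 4e^(-3t), q(t) = 8e^(2t) - 6e^(-3t)

Coefficient matrix A = [[12, -10], [15, -13]].
Characteristic polynomial det(A - λI) = λ^2 + λ - 6 = 0.
Eigenvalues λ = 2, -3.
For λ=2: (A-λI) row 1 is [10, -10], so an eigenvector is (1, 1).
For λ=-3: (A-λI) row 1 is [15, -10], so an eigenvector is (-2, -3).
General solution: K_1e^(2t)(1,1) + K_2e^(-3t)(-2,-3).
Applying p(0)=4, q(0)=2 gives K_1=8, K_2=2.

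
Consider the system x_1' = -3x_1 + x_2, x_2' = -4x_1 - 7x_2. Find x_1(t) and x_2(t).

x_1(t) = -K_1e^(-5t) - K_2te^(-5t) - 2K_2e^(-5t), x_2(t) = 2K_1e^(-5t) + 2K_2te^(-5t) + 3K_2e^(-5t)

Coefficient matrix A = [[-3, 1], [-4, -7]].
Characteristic polynomial det(A - λI) = λ^2 + 10λ + 25 = 0.
Single eigenvalue λ = -5 with algebraic multiplicity 2.
Eigenvector v = (-1,2); generalized eigenvector w with (A-λI)w=v is (-2,3).
General solution: e^(-5t)[K_1·v + K_2·(t·v + w)].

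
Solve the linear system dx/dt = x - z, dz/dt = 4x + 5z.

Coefficient matrix A = [[1, -1], [4, 5]].
Characteristic polynomial det(A - λI) = λ^2 - 6λ + 9 = 0.
Single eigenvalue λ = 3 with algebraic multiplicity 2.
Eigenvector v = (-1,2); generalized eigenvector w with (A-λI)w=v is (-1,3).
General solution: e^(3t)[c_1·v + c_2·(t·v + w)].

x(t) = -c_1e^(3t) - c_2te^(3t) - c_2e^(3t), z(t) = 2c_1e^(3t) + 2c_2te^(3t) + 3c_2e^(3t)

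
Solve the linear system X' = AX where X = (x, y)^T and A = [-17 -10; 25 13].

x(t) = c_1e^(-2t)sin(5t) + c_1e^(-2t)cos(5t) + c_2e^(-2t)sin(5t) - c_2e^(-2t)cos(5t), y(t) = -c_1e^(-2t)sin(5t) - 2c_1e^(-2t)cos(5t) - 2c_2e^(-2t)sin(5t) + c_2e^(-2t)cos(5t)

Coefficient matrix A = [[-17, -10], [25, 13]].
Characteristic polynomial det(A - λI) = λ^2 + 4λ + 29 = 0.
Eigenvalues λ = -2 ± 5i (complex conjugate pair).
For λ=-2+5i: an eigenvector is (1,-2) - i(1,-1) = (1 - i, -2 + i).
A real fundamental pair from Re and Im of e^((-2+5i)t)v: X_1 = e^(-2t)(cos(5t)·(1,-2) + sin(5t)·(1,-1)), X_2 = e^(-2t)(sin(5t)·(1,-2) - cos(5t)·(1,-1)).
General solution: c_1X_1 + c_2X_2.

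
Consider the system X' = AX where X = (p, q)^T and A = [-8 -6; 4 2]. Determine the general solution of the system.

Coefficient matrix A = [[-8, -6], [4, 2]].
Characteristic polynomial det(A - λI) = λ^2 + 6λ + 8 = 0.
Eigenvalues λ = -4, -2.
For λ=-4: (A-λI) row 1 is [-4, -6], so an eigenvector is (3, -2).
For λ=-2: (A-λI) row 1 is [-6, -6], so an eigenvector is (-1, 1).
General solution: C_1e^(-4t)(3,-2) + C_2e^(-2t)(-1,1).

p(t) = 3C_1e^(-4t) - C_2e^(-2t), q(t) = -2C_1e^(-4t) + C_2e^(-2t)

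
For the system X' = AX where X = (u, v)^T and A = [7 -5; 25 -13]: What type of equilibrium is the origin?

A = [[7,-5],[25,-13]]; det(A-λI) = λ^2 + 6λ + 34.
λ = -3 ± 5i: negative real part.

stable spiral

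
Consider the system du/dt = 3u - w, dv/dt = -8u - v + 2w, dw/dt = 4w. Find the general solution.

u(t) = C_1e^(3t) - C_3e^(4t), v(t) = -2C_1e^(3t) + C_2e^(-t) + 2C_3e^(4t), w(t) = C_3e^(4t)

Coefficient matrix A = [[3, 0, -1], [-8, -1, 2], [0, 0, 4]].
det(A - λI) = 0 gives eigenvalues λ = 3, -1, 4.
For λ=3: eigenvector (1,-2,0).
For λ=-1: eigenvector (0,1,0).
For λ=4: eigenvector (-1,2,1).
General solution: C_1e^(3t)(1,-2,0) + C_2e^(-t)(0,1,0) + C_3e^(4t)(-1,2,1).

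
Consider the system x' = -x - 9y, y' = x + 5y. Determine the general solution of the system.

x(t) = -3c_1e^(2t) - 3c_2te^(2t) - 2c_2e^(2t), y(t) = c_1e^(2t) + c_2te^(2t) + c_2e^(2t)

Coefficient matrix A = [[-1, -9], [1, 5]].
Characteristic polynomial det(A - λI) = λ^2 - 4λ + 4 = 0.
Single eigenvalue λ = 2 with algebraic multiplicity 2.
Eigenvector v = (-3,1); generalized eigenvector w with (A-λI)w=v is (-2,1).
General solution: e^(2t)[c_1·v + c_2·(t·v + w)].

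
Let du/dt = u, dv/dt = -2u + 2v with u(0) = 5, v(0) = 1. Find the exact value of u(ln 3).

A = [[1,0],[-2,2]]; eigenvalues λ = 1, 2.
Eigenvectors: (1,2) for λ=1, (0,-1) for λ=2.
From the initial condition, c_1 = 5, c_2 = 9.
u(ln 3) = (5)(3^1)(1) + (9)(3^2)(0) = 15.

15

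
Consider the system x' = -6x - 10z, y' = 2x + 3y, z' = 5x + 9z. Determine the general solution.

Coefficient matrix A = [[-6, 0, -10], [2, 3, 0], [5, 0, 9]].
det(A - λI) = 0 gives eigenvalues λ = 4, 3, -1.
For λ=4: eigenvector (-1,-2,1).
For λ=3: eigenvector (0,1,0).
For λ=-1: eigenvector (-2,1,1).
General solution: K_1e^(4t)(-1,-2,1) + K_2e^(3t)(0,1,0) + K_3e^(-t)(-2,1,1).

x(t) = -K_1e^(4t) - 2K_3e^(-t), y(t) = -2K_1e^(4t) + K_2e^(3t) + K_3e^(-t), z(t) = K_1e^(4t) + K_3e^(-t)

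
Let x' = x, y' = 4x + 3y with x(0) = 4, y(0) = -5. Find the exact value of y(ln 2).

8

A = [[1,0],[4,3]]; eigenvalues λ = 3, 1.
Eigenvectors: (0,-1) for λ=3, (-1,2) for λ=1.
From the initial condition, c_1 = -3, c_2 = -4.
y(ln 2) = (-3)(2^3)(-1) + (-4)(2^1)(2) = 8.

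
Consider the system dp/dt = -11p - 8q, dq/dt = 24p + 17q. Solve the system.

p(t) = 2C_1e^(t) + C_2e^(5t), q(t) = -3C_1e^(t) - 2C_2e^(5t)

Coefficient matrix A = [[-11, -8], [24, 17]].
Characteristic polynomial det(A - λI) = λ^2 - 6λ + 5 = 0.
Eigenvalues λ = 1, 5.
For λ=1: (A-λI) row 1 is [-12, -8], so an eigenvector is (2, -3).
For λ=5: (A-λI) row 1 is [-16, -8], so an eigenvector is (1, -2).
General solution: C_1e^(t)(2,-3) + C_2e^(5t)(1,-2).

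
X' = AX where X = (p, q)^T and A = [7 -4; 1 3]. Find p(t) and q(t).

Coefficient matrix A = [[7, -4], [1, 3]].
Characteristic polynomial det(A - λI) = λ^2 - 10λ + 25 = 0.
Single eigenvalue λ = 5 with algebraic multiplicity 2.
Eigenvector v = (-2,-1); generalized eigenvector w with (A-λI)w=v is (3,2).
General solution: e^(5t)[C_1·v + C_2·(t·v + w)].

p(t) = -2C_1e^(5t) - 2C_2te^(5t) + 3C_2e^(5t), q(t) = -C_1e^(5t) - C_2te^(5t) + 2C_2e^(5t)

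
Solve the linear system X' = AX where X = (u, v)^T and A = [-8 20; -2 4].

Coefficient matrix A = [[-8, 20], [-2, 4]].
Characteristic polynomial det(A - λI) = λ^2 + 4λ + 8 = 0.
Eigenvalues λ = -2 ± 2i (complex conjugate pair).
For λ=-2+2i: an eigenvector is (3,1) - i(1,0) = (3 - i, 1).
A real fundamental pair from Re and Im of e^((-2+2i)t)v: X_1 = e^(-2t)(cos(2t)·(3,1) + sin(2t)·(1,0)), X_2 = e^(-2t)(sin(2t)·(3,1) - cos(2t)·(1,0)).
General solution: K_1X_1 + K_2X_2.

u(t) = K_1e^(-2t)sin(2t) + 3K_1e^(-2t)cos(2t) + 3K_2e^(-2t)sin(2t) - K_2e^(-2t)cos(2t), v(t) = K_1e^(-2t)cos(2t) + K_2e^(-2t)sin(2t)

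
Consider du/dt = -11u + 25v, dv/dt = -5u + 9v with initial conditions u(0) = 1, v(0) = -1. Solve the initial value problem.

u(t) = -7e^(-t)sin(5t) + e^(-t)cos(5t), v(t) = -3e^(-t)sin(5t) - e^(-t)cos(5t)

Coefficient matrix A = [[-11, 25], [-5, 9]].
Characteristic polynomial det(A - λI) = λ^2 + 2λ + 26 = 0.
Eigenvalues λ = -1 ± 5i (complex conjugate pair).
For λ=-1+5i: an eigenvector is (2,1) - i(1,0) = (2 - i, 1).
A real fundamental pair from Re and Im of e^((-1+5i)t)v: X_1 = e^(-t)(cos(5t)·(2,1) + sin(5t)·(1,0)), X_2 = e^(-t)(sin(5t)·(2,1) - cos(5t)·(1,0)).
General solution: C_1X_1 + C_2X_2.
Applying u(0)=1, v(0)=-1 gives C_1=-1, C_2=-3.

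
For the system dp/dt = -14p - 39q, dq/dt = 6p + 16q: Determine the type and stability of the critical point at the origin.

unstable spiral

A = [[-14,-39],[6,16]]; det(A-λI) = λ^2 - 2λ + 10.
λ = 1 ± 3i: positive real part.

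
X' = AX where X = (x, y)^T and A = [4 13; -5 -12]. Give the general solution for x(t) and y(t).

x(t) = 2C_1e^(-4t)sin(t) - 3C_1e^(-4t)cos(t) - 3C_2e^(-4t)sin(t) - 2C_2e^(-4t)cos(t), y(t) = -C_1e^(-4t)sin(t) + 2C_1e^(-4t)cos(t) + 2C_2e^(-4t)sin(t) + C_2e^(-4t)cos(t)

Coefficient matrix A = [[4, 13], [-5, -12]].
Characteristic polynomial det(A - λI) = λ^2 + 8λ + 17 = 0.
Eigenvalues λ = -4 ± i (complex conjugate pair).
For λ=-4+i: an eigenvector is (-3,2) - i(2,-1) = (-3 - 2i, 2 + i).
A real fundamental pair from Re and Im of e^((-4+i)t)v: X_1 = e^(-4t)(cos(t)·(-3,2) + sin(t)·(2,-1)), X_2 = e^(-4t)(sin(t)·(-3,2) - cos(t)·(2,-1)).
General solution: C_1X_1 + C_2X_2.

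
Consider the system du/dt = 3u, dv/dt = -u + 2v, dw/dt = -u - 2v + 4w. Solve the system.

Coefficient matrix A = [[3, 0, 0], [-1, 2, 0], [-1, -2, 4]].
det(A - λI) = 0 gives eigenvalues λ = 2, 4, 3.
For λ=2: eigenvector (0,1,1).
For λ=4: eigenvector (0,0,1).
For λ=3: eigenvector (-1,1,1).
General solution: c_1e^(2t)(0,1,1) + c_2e^(4t)(0,0,1) + c_3e^(3t)(-1,1,1).

u(t) = -c_3e^(3t), v(t) = c_1e^(2t) + c_3e^(3t), w(t) = c_1e^(2t) + c_2e^(4t) + c_3e^(3t)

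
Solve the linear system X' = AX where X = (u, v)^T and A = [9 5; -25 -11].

u(t) = C_1e^(-t)sin(5t) - C_2e^(-t)cos(5t), v(t) = -2C_1e^(-t)sin(5t) + C_1e^(-t)cos(5t) + C_2e^(-t)sin(5t) + 2C_2e^(-t)cos(5t)

Coefficient matrix A = [[9, 5], [-25, -11]].
Characteristic polynomial det(A - λI) = λ^2 + 2λ + 26 = 0.
Eigenvalues λ = -1 ± 5i (complex conjugate pair).
For λ=-1+5i: an eigenvector is (0,1) - i(1,-2) = (0 - i, 1 + 2i).
A real fundamental pair from Re and Im of e^((-1+5i)t)v: X_1 = e^(-t)(cos(5t)·(0,1) + sin(5t)·(1,-2)), X_2 = e^(-t)(sin(5t)·(0,1) - cos(5t)·(1,-2)).
General solution: C_1X_1 + C_2X_2.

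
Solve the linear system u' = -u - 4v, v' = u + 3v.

u(t) = -2c_1e^(t) - 2c_2te^(t) - 3c_2e^(t), v(t) = c_1e^(t) + c_2te^(t) + 2c_2e^(t)

Coefficient matrix A = [[-1, -4], [1, 3]].
Characteristic polynomial det(A - λI) = λ^2 - 2λ + 1 = 0.
Single eigenvalue λ = 1 with algebraic multiplicity 2.
Eigenvector v = (-2,1); generalized eigenvector w with (A-λI)w=v is (-3,2).
General solution: e^(t)[c_1·v + c_2·(t·v + w)].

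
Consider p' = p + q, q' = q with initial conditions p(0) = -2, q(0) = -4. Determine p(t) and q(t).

Coefficient matrix A = [[1, 1], [0, 1]].
Characteristic polynomial det(A - λI) = λ^2 - 2λ + 1 = 0.
Single eigenvalue λ = 1 with algebraic multiplicity 2.
Eigenvector v = (-1,0); generalized eigenvector w with (A-λI)w=v is (-3,-1).
General solution: e^(t)[C_1·v + C_2·(t·v + w)].
Applying p(0)=-2, q(0)=-4 gives C_1=-10, C_2=4.

p(t) = -4te^(t) - 2e^(t), q(t) = -4e^(t)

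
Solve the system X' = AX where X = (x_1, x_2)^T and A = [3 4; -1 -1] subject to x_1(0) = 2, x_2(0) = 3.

x_1(t) = 16te^(t) + 2e^(t), x_2(t) = -8te^(t) + 3e^(t)

Coefficient matrix A = [[3, 4], [-1, -1]].
Characteristic polynomial det(A - λI) = λ^2 - 2λ + 1 = 0.
Single eigenvalue λ = 1 with algebraic multiplicity 2.
Eigenvector v = (-2,1); generalized eigenvector w with (A-λI)w=v is (-1,0).
General solution: e^(t)[C_1·v + C_2·(t·v + w)].
Applying x_1(0)=2, x_2(0)=3 gives C_1=3, C_2=-8.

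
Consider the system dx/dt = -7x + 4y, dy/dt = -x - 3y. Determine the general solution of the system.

x(t) = 2K_1e^(-5t) + 2K_2te^(-5t) - 3K_2e^(-5t), y(t) = K_1e^(-5t) + K_2te^(-5t) - K_2e^(-5t)

Coefficient matrix A = [[-7, 4], [-1, -3]].
Characteristic polynomial det(A - λI) = λ^2 + 10λ + 25 = 0.
Single eigenvalue λ = -5 with algebraic multiplicity 2.
Eigenvector v = (2,1); generalized eigenvector w with (A-λI)w=v is (-3,-1).
General solution: e^(-5t)[K_1·v + K_2·(t·v + w)].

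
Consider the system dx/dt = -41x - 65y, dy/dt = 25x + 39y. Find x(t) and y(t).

x(t) = -2c_1e^(-t)sin(5t) - 3c_1e^(-t)cos(5t) - 3c_2e^(-t)sin(5t) + 2c_2e^(-t)cos(5t), y(t) = c_1e^(-t)sin(5t) + 2c_1e^(-t)cos(5t) + 2c_2e^(-t)sin(5t) - c_2e^(-t)cos(5t)

Coefficient matrix A = [[-41, -65], [25, 39]].
Characteristic polynomial det(A - λI) = λ^2 + 2λ + 26 = 0.
Eigenvalues λ = -1 ± 5i (complex conjugate pair).
For λ=-1+5i: an eigenvector is (-3,2) - i(-2,1) = (-3 + 2i, 2 - i).
A real fundamental pair from Re and Im of e^((-1+5i)t)v: X_1 = e^(-t)(cos(5t)·(-3,2) + sin(5t)·(-2,1)), X_2 = e^(-t)(sin(5t)·(-3,2) - cos(5t)·(-2,1)).
General solution: c_1X_1 + c_2X_2.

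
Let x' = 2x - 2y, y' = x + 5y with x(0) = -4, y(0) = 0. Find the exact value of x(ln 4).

A = [[2,-2],[1,5]]; eigenvalues λ = 4, 3.
Eigenvectors: (1,-1) for λ=4, (-2,1) for λ=3.
From the initial condition, c_1 = 4, c_2 = 4.
x(ln 4) = (4)(4^4)(1) + (4)(4^3)(-2) = 512.

512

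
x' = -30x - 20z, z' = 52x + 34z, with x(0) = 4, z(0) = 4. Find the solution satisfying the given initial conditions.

Coefficient matrix A = [[-30, -20], [52, 34]].
Characteristic polynomial det(A - λI) = λ^2 - 4λ + 20 = 0.
Eigenvalues λ = 2 ± 4i (complex conjugate pair).
For λ=2+4i: an eigenvector is (1,-2) - i(2,-3) = (1 - 2i, -2 + 3i).
A real fundamental pair from Re and Im of e^((2+4i)t)v: X_1 = e^(2t)(cos(4t)·(1,-2) + sin(4t)·(2,-3)), X_2 = e^(2t)(sin(4t)·(1,-2) - cos(4t)·(2,-3)).
General solution: K_1X_1 + K_2X_2.
Applying x(0)=4, z(0)=4 gives K_1=-20, K_2=-12.

x(t) = -52e^(2t)sin(4t) + 4e^(2t)cos(4t), z(t) = 84e^(2t)sin(4t) + 4e^(2t)cos(4t)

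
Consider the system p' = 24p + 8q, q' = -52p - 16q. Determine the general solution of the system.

p(t) = c_1e^(4t)sin(4t) + c_1e^(4t)cos(4t) + c_2e^(4t)sin(4t) - c_2e^(4t)cos(4t), q(t) = -3c_1e^(4t)sin(4t) - 2c_1e^(4t)cos(4t) - 2c_2e^(4t)sin(4t) + 3c_2e^(4t)cos(4t)

Coefficient matrix A = [[24, 8], [-52, -16]].
Characteristic polynomial det(A - λI) = λ^2 - 8λ + 32 = 0.
Eigenvalues λ = 4 ± 4i (complex conjugate pair).
For λ=4+4i: an eigenvector is (1,-2) - i(1,-3) = (1 - i, -2 + 3i).
A real fundamental pair from Re and Im of e^((4+4i)t)v: X_1 = e^(4t)(cos(4t)·(1,-2) + sin(4t)·(1,-3)), X_2 = e^(4t)(sin(4t)·(1,-2) - cos(4t)·(1,-3)).
General solution: c_1X_1 + c_2X_2.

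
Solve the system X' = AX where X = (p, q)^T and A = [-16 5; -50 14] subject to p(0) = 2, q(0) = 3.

p(t) = -3e^(-t)sin(5t) + 2e^(-t)cos(5t), q(t) = -11e^(-t)sin(5t) + 3e^(-t)cos(5t)

Coefficient matrix A = [[-16, 5], [-50, 14]].
Characteristic polynomial det(A - λI) = λ^2 + 2λ + 26 = 0.
Eigenvalues λ = -1 ± 5i (complex conjugate pair).
For λ=-1+5i: an eigenvector is (1,3) - i(0,-1) = (1, 3 + i).
A real fundamental pair from Re and Im of e^((-1+5i)t)v: X_1 = e^(-t)(cos(5t)·(1,3) + sin(5t)·(0,-1)), X_2 = e^(-t)(sin(5t)·(1,3) - cos(5t)·(0,-1)).
General solution: c_1X_1 + c_2X_2.
Applying p(0)=2, q(0)=3 gives c_1=2, c_2=-3.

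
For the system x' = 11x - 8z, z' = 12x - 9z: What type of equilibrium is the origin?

saddle

A = [[11,-8],[12,-9]]; det(A-λI) = λ^2 - 2λ - 3.
λ = 3, -1: opposite signs.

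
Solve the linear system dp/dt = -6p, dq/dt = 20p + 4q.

p(t) = -C_2e^(-6t), q(t) = C_1e^(4t) + 2C_2e^(-6t)

Coefficient matrix A = [[-6, 0], [20, 4]].
Characteristic polynomial det(A - λI) = λ^2 + 2λ - 24 = 0.
Eigenvalues λ = 4, -6.
For λ=4: (A-λI) row 1 is [-10, 0], so an eigenvector is (0, 1).
For λ=-6: (A-λI) row 2 is [20, 10], so an eigenvector is (-1, 2).
General solution: C_1e^(4t)(0,1) + C_2e^(-6t)(-1,2).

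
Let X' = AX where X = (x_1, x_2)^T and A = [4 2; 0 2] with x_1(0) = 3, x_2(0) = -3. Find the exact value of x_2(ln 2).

-12

A = [[4,2],[0,2]]; eigenvalues λ = 4, 2.
Eigenvectors: (1,0) for λ=4, (-1,1) for λ=2.
From the initial condition, c_1 = 0, c_2 = -3.
x_2(ln 2) = (0)(2^4)(0) + (-3)(2^2)(1) = -12.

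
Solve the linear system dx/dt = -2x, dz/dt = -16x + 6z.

Coefficient matrix A = [[-2, 0], [-16, 6]].
Characteristic polynomial det(A - λI) = λ^2 - 4λ - 12 = 0.
Eigenvalues λ = 6, -2.
For λ=6: (A-λI) row 1 is [-8, 0], so an eigenvector is (0, 1).
For λ=-2: (A-λI) row 2 is [-16, 8], so an eigenvector is (-1, -2).
General solution: K_1e^(6t)(0,1) + K_2e^(-2t)(-1,-2).

x(t) = -K_2e^(-2t), z(t) = K_1e^(6t) - 2K_2e^(-2t)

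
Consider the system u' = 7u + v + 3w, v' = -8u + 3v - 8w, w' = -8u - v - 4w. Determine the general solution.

u(t) = -C_1e^(3t) + C_2e^(4t) - C_3e^(-t), v(t) = C_1e^(3t) + 2C_3e^(-t), w(t) = C_1e^(3t) - C_2e^(4t) + 2C_3e^(-t)

Coefficient matrix A = [[7, 1, 3], [-8, 3, -8], [-8, -1, -4]].
det(A - λI) = 0 gives eigenvalues λ = 3, 4, -1.
For λ=3: eigenvector (-1,1,1).
For λ=4: eigenvector (1,0,-1).
For λ=-1: eigenvector (-1,2,2).
General solution: C_1e^(3t)(-1,1,1) + C_2e^(4t)(1,0,-1) + C_3e^(-t)(-1,2,2).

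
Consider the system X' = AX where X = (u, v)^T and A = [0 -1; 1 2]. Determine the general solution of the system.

Coefficient matrix A = [[0, -1], [1, 2]].
Characteristic polynomial det(A - λI) = λ^2 - 2λ + 1 = 0.
Single eigenvalue λ = 1 with algebraic multiplicity 2.
Eigenvector v = (1,-1); generalized eigenvector w with (A-λI)w=v is (-3,2).
General solution: e^(t)[C_1·v + C_2·(t·v + w)].

u(t) = C_1e^(t) + C_2te^(t) - 3C_2e^(t), v(t) = -C_1e^(t) - C_2te^(t) + 2C_2e^(t)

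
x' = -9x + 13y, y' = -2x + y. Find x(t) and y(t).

x(t) = 2C_1e^(-4t)sin(t) - 3C_1e^(-4t)cos(t) - 3C_2e^(-4t)sin(t) - 2C_2e^(-4t)cos(t), y(t) = C_1e^(-4t)sin(t) - C_1e^(-4t)cos(t) - C_2e^(-4t)sin(t) - C_2e^(-4t)cos(t)

Coefficient matrix A = [[-9, 13], [-2, 1]].
Characteristic polynomial det(A - λI) = λ^2 + 8λ + 17 = 0.
Eigenvalues λ = -4 ± i (complex conjugate pair).
For λ=-4+i: an eigenvector is (-3,-1) - i(2,1) = (-3 - 2i, -1 - i).
A real fundamental pair from Re and Im of e^((-4+i)t)v: X_1 = e^(-4t)(cos(t)·(-3,-1) + sin(t)·(2,1)), X_2 = e^(-4t)(sin(t)·(-3,-1) - cos(t)·(2,1)).
General solution: C_1X_1 + C_2X_2.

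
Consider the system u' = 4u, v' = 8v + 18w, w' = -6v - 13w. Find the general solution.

Coefficient matrix A = [[4, 0, 0], [0, 8, 18], [0, -6, -13]].
det(A - λI) = 0 gives eigenvalues λ = 4, -1, -4.
For λ=4: eigenvector (1,0,0).
For λ=-1: eigenvector (0,-2,1).
For λ=-4: eigenvector (0,-3,2).
General solution: c_1e^(4t)(1,0,0) + c_2e^(-t)(0,-2,1) + c_3e^(-4t)(0,-3,2).

u(t) = c_1e^(4t), v(t) = -2c_2e^(-t) - 3c_3e^(-4t), w(t) = c_2e^(-t) + 2c_3e^(-4t)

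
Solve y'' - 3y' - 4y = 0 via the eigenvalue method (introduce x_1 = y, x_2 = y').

y(t) = C_1e^(-t) + C_2e^(4t)

Let x_1 = y, x_2 = y'. Then x_1' = x_2 and x_2' = 4x_1 + 3x_2.
A = [[0,1],[4,3]]; det(A-λI) = λ^2 - 3λ - 4.
Eigenvalues λ = -1, 4 with eigenvectors (1,-1), (1,4).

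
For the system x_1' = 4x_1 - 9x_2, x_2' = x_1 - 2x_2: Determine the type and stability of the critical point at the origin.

A = [[4,-9],[1,-2]]; det(A-λI) = λ^2 - 2λ + 1.
repeated λ = 1 with a single eigenvector.

unstable improper node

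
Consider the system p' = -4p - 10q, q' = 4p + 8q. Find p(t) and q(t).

p(t) = 2K_1e^(2t)sin(2t) + K_1e^(2t)cos(2t) + K_2e^(2t)sin(2t) - 2K_2e^(2t)cos(2t), q(t) = -K_1e^(2t)sin(2t) - K_1e^(2t)cos(2t) - K_2e^(2t)sin(2t) + K_2e^(2t)cos(2t)

Coefficient matrix A = [[-4, -10], [4, 8]].
Characteristic polynomial det(A - λI) = λ^2 - 4λ + 8 = 0.
Eigenvalues λ = 2 ± 2i (complex conjugate pair).
For λ=2+2i: an eigenvector is (1,-1) - i(2,-1) = (1 - 2i, -1 + i).
A real fundamental pair from Re and Im of e^((2+2i)t)v: X_1 = e^(2t)(cos(2t)·(1,-1) + sin(2t)·(2,-1)), X_2 = e^(2t)(sin(2t)·(1,-1) - cos(2t)·(2,-1)).
General solution: K_1X_1 + K_2X_2.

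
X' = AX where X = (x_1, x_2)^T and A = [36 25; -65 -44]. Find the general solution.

Coefficient matrix A = [[36, 25], [-65, -44]].
Characteristic polynomial det(A - λI) = λ^2 + 8λ + 41 = 0.
Eigenvalues λ = -4 ± 5i (complex conjugate pair).
For λ=-4+5i: an eigenvector is (2,-3) - i(1,-2) = (2 - i, -3 + 2i).
A real fundamental pair from Re and Im of e^((-4+5i)t)v: X_1 = e^(-4t)(cos(5t)·(2,-3) + sin(5t)·(1,-2)), X_2 = e^(-4t)(sin(5t)·(2,-3) - cos(5t)·(1,-2)).
General solution: c_1X_1 + c_2X_2.

x_1(t) = c_1e^(-4t)sin(5t) + 2c_1e^(-4t)cos(5t) + 2c_2e^(-4t)sin(5t) - c_2e^(-4t)cos(5t), x_2(t) = -2c_1e^(-4t)sin(5t) - 3c_1e^(-4t)cos(5t) - 3c_2e^(-4t)sin(5t) + 2c_2e^(-4t)cos(5t)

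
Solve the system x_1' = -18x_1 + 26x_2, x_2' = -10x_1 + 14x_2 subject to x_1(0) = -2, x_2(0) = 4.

x_1(t) = 68e^(-2t)sin(2t) - 2e^(-2t)cos(2t), x_2(t) = 42e^(-2t)sin(2t) + 4e^(-2t)cos(2t)

Coefficient matrix A = [[-18, 26], [-10, 14]].
Characteristic polynomial det(A - λI) = λ^2 + 4λ + 8 = 0.
Eigenvalues λ = -2 ± 2i (complex conjugate pair).
For λ=-2+2i: an eigenvector is (-3,-2) - i(-2,-1) = (-3 + 2i, -2 + i).
A real fundamental pair from Re and Im of e^((-2+2i)t)v: X_1 = e^(-2t)(cos(2t)·(-3,-2) + sin(2t)·(-2,-1)), X_2 = e^(-2t)(sin(2t)·(-3,-2) - cos(2t)·(-2,-1)).
General solution: K_1X_1 + K_2X_2.
Applying x_1(0)=-2, x_2(0)=4 gives K_1=-10, K_2=-16.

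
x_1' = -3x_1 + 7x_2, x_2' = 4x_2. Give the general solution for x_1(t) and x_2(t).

x_1(t) = -C_1e^(-3t) + C_2e^(4t), x_2(t) = C_2e^(4t)

Coefficient matrix A = [[-3, 7], [0, 4]].
Characteristic polynomial det(A - λI) = λ^2 - λ - 12 = 0.
Eigenvalues λ = -3, 4.
For λ=-3: (A-λI) row 1 is [0, 7], so an eigenvector is (-1, 0).
For λ=4: (A-λI) row 1 is [-7, 7], so an eigenvector is (1, 1).
General solution: C_1e^(-3t)(-1,0) + C_2e^(4t)(1,1).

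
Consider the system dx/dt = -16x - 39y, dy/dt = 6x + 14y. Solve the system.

x(t) = -3c_1e^(-t)sin(3t) - 2c_1e^(-t)cos(3t) - 2c_2e^(-t)sin(3t) + 3c_2e^(-t)cos(3t), y(t) = c_1e^(-t)sin(3t) + c_1e^(-t)cos(3t) + c_2e^(-t)sin(3t) - c_2e^(-t)cos(3t)

Coefficient matrix A = [[-16, -39], [6, 14]].
Characteristic polynomial det(A - λI) = λ^2 + 2λ + 10 = 0.
Eigenvalues λ = -1 ± 3i (complex conjugate pair).
For λ=-1+3i: an eigenvector is (-2,1) - i(-3,1) = (-2 + 3i, 1 - i).
A real fundamental pair from Re and Im of e^((-1+3i)t)v: X_1 = e^(-t)(cos(3t)·(-2,1) + sin(3t)·(-3,1)), X_2 = e^(-t)(sin(3t)·(-2,1) - cos(3t)·(-3,1)).
General solution: c_1X_1 + c_2X_2.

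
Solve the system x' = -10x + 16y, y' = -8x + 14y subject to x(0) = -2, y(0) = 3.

x(t) = 8e^(6t) - 10e^(-2t), y(t) = 8e^(6t) - 5e^(-2t)

Coefficient matrix A = [[-10, 16], [-8, 14]].
Characteristic polynomial det(A - λI) = λ^2 - 4λ - 12 = 0.
Eigenvalues λ = -2, 6.
For λ=-2: (A-λI) row 1 is [-8, 16], so an eigenvector is (2, 1).
For λ=6: (A-λI) row 1 is [-16, 16], so an eigenvector is (1, 1).
General solution: c_1e^(-2t)(2,1) + c_2e^(6t)(1,1).
Applying x(0)=-2, y(0)=3 gives c_1=-5, c_2=8.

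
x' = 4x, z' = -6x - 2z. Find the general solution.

x(t) = -C_2e^(4t), z(t) = C_1e^(-2t) + C_2e^(4t)

Coefficient matrix A = [[4, 0], [-6, -2]].
Characteristic polynomial det(A - λI) = λ^2 - 2λ - 8 = 0.
Eigenvalues λ = -2, 4.
For λ=-2: (A-λI) row 1 is [6, 0], so an eigenvector is (0, 1).
For λ=4: (A-λI) row 2 is [-6, -6], so an eigenvector is (-1, 1).
General solution: C_1e^(-2t)(0,1) + C_2e^(4t)(-1,1).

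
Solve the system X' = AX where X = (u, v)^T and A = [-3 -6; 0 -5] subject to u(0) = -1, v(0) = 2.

u(t) = -7e^(-3t) + 6e^(-5t), v(t) = 2e^(-5t)

Coefficient matrix A = [[-3, -6], [0, -5]].
Characteristic polynomial det(A - λI) = λ^2 + 8λ + 15 = 0.
Eigenvalues λ = -3, -5.
For λ=-3: (A-λI) row 1 is [0, -6], so an eigenvector is (-1, 0).
For λ=-5: (A-λI) row 1 is [2, -6], so an eigenvector is (3, 1).
General solution: c_1e^(-3t)(-1,0) + c_2e^(-5t)(3,1).
Applying u(0)=-1, v(0)=2 gives c_1=7, c_2=2.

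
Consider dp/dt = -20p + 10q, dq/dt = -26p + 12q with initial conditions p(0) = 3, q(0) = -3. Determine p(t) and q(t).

Coefficient matrix A = [[-20, 10], [-26, 12]].
Characteristic polynomial det(A - λI) = λ^2 + 8λ + 20 = 0.
Eigenvalues λ = -4 ± 2i (complex conjugate pair).
For λ=-4+2i: an eigenvector is (-2,-3) - i(1,2) = (-2 - i, -3 - 2i).
A real fundamental pair from Re and Im of e^((-4+2i)t)v: X_1 = e^(-4t)(cos(2t)·(-2,-3) + sin(2t)·(1,2)), X_2 = e^(-4t)(sin(2t)·(-2,-3) - cos(2t)·(1,2)).
General solution: K_1X_1 + K_2X_2.
Applying p(0)=3, q(0)=-3 gives K_1=-9, K_2=15.

p(t) = -39e^(-4t)sin(2t) + 3e^(-4t)cos(2t), q(t) = -63e^(-4t)sin(2t) - 3e^(-4t)cos(2t)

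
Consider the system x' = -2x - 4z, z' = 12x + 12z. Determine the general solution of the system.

Coefficient matrix A = [[-2, -4], [12, 12]].
Characteristic polynomial det(A - λI) = λ^2 - 10λ + 24 = 0.
Eigenvalues λ = 6, 4.
For λ=6: (A-λI) row 1 is [-8, -4], so an eigenvector is (-1, 2).
For λ=4: (A-λI) row 1 is [-6, -4], so an eigenvector is (-2, 3).
General solution: K_1e^(6t)(-1,2) + K_2e^(4t)(-2,3).

x(t) = -K_1e^(6t) - 2K_2e^(4t), z(t) = 2K_1e^(6t) + 3K_2e^(4t)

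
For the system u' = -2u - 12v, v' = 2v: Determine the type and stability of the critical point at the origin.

saddle

A = [[-2,-12],[0,2]]; det(A-λI) = λ^2 - 4.
λ = 2, -2: opposite signs.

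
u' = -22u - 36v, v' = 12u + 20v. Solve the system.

u(t) = 2K_1e^(-4t) - 3K_2e^(2t), v(t) = -K_1e^(-4t) + 2K_2e^(2t)

Coefficient matrix A = [[-22, -36], [12, 20]].
Characteristic polynomial det(A - λI) = λ^2 + 2λ - 8 = 0.
Eigenvalues λ = -4, 2.
For λ=-4: (A-λI) row 1 is [-18, -36], so an eigenvector is (2, -1).
For λ=2: (A-λI) row 1 is [-24, -36], so an eigenvector is (-3, 2).
General solution: K_1e^(-4t)(2,-1) + K_2e^(2t)(-3,2).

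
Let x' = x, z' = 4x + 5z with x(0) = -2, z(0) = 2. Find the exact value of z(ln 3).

6

A = [[1,0],[4,5]]; eigenvalues λ = 1, 5.
Eigenvectors: (1,-1) for λ=1, (0,1) for λ=5.
From the initial condition, c_1 = -2, c_2 = 0.
z(ln 3) = (-2)(3^1)(-1) + (0)(3^5)(1) = 6.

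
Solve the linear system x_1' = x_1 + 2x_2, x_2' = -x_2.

Coefficient matrix A = [[1, 2], [0, -1]].
Characteristic polynomial det(A - λI) = λ^2 - 1 = 0.
Eigenvalues λ = 1, -1.
For λ=1: (A-λI) row 1 is [0, 2], so an eigenvector is (-1, 0).
For λ=-1: (A-λI) row 1 is [2, 2], so an eigenvector is (1, -1).
General solution: C_1e^(t)(-1,0) + C_2e^(-t)(1,-1).

x_1(t) = -C_1e^(t) + C_2e^(-t), x_2(t) = -C_2e^(-t)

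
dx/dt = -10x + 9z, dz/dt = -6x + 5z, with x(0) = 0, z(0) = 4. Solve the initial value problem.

Coefficient matrix A = [[-10, 9], [-6, 5]].
Characteristic polynomial det(A - λI) = λ^2 + 5λ + 4 = 0.
Eigenvalues λ = -1, -4.
For λ=-1: (A-λI) row 1 is [-9, 9], so an eigenvector is (1, 1).
For λ=-4: (A-λI) row 1 is [-6, 9], so an eigenvector is (3, 2).
General solution: C_1e^(-t)(1,1) + C_2e^(-4t)(3,2).
Applying x(0)=0, z(0)=4 gives C_1=12, C_2=-4.

x(t) = 12e^(-t) - 12e^(-4t), z(t) = 12e^(-t) - 8e^(-4t)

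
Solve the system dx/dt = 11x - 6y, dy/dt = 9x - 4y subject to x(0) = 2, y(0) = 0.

x(t) = 6e^(5t) - 4e^(2t), y(t) = 6e^(5t) - 6e^(2t)

Coefficient matrix A = [[11, -6], [9, -4]].
Characteristic polynomial det(A - λI) = λ^2 - 7λ + 10 = 0.
Eigenvalues λ = 5, 2.
For λ=5: (A-λI) row 1 is [6, -6], so an eigenvector is (-1, -1).
For λ=2: (A-λI) row 1 is [9, -6], so an eigenvector is (-2, -3).
General solution: C_1e^(5t)(-1,-1) + C_2e^(2t)(-2,-3).
Applying x(0)=2, y(0)=0 gives C_1=-6, C_2=2.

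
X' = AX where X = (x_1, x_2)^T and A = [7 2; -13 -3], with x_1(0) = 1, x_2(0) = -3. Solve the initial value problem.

Coefficient matrix A = [[7, 2], [-13, -3]].
Characteristic polynomial det(A - λI) = λ^2 - 4λ + 5 = 0.
Eigenvalues λ = 2 ± i (complex conjugate pair).
For λ=2+i: an eigenvector is (1,-2) - i(1,-3) = (1 - i, -2 + 3i).
A real fundamental pair from Re and Im of e^((2+i)t)v: X_1 = e^(2t)(cos(t)·(1,-2) + sin(t)·(1,-3)), X_2 = e^(2t)(sin(t)·(1,-2) - cos(t)·(1,-3)).
General solution: C_1X_1 + C_2X_2.
Applying x_1(0)=1, x_2(0)=-3 gives C_1=0, C_2=-1.

x_1(t) = -e^(2t)sin(t) + e^(2t)cos(t), x_2(t) = 2e^(2t)sin(t) - 3e^(2t)cos(t)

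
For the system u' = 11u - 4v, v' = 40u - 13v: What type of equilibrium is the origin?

stable spiral

A = [[11,-4],[40,-13]]; det(A-λI) = λ^2 + 2λ + 17.
λ = -1 ± 4i: negative real part.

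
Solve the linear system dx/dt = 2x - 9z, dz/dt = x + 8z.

Coefficient matrix A = [[2, -9], [1, 8]].
Characteristic polynomial det(A - λI) = λ^2 - 10λ + 25 = 0.
Single eigenvalue λ = 5 with algebraic multiplicity 2.
Eigenvector v = (-3,1); generalized eigenvector w with (A-λI)w=v is (1,0).
General solution: e^(5t)[c_1·v + c_2·(t·v + w)].

x(t) = -3c_1e^(5t) - 3c_2te^(5t) + c_2e^(5t), z(t) = c_1e^(5t) + c_2te^(5t)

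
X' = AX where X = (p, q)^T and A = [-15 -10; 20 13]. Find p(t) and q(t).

Coefficient matrix A = [[-15, -10], [20, 13]].
Characteristic polynomial det(A - λI) = λ^2 + 2λ + 5 = 0.
Eigenvalues λ = -1 ± 2i (complex conjugate pair).
For λ=-1+2i: an eigenvector is (-1,1) - i(2,-3) = (-1 - 2i, 1 + 3i).
A real fundamental pair from Re and Im of e^((-1+2i)t)v: X_1 = e^(-t)(cos(2t)·(-1,1) + sin(2t)·(2,-3)), X_2 = e^(-t)(sin(2t)·(-1,1) - cos(2t)·(2,-3)).
General solution: C_1X_1 + C_2X_2.

p(t) = 2C_1e^(-t)sin(2t) - C_1e^(-t)cos(2t) - C_2e^(-t)sin(2t) - 2C_2e^(-t)cos(2t), q(t) = -3C_1e^(-t)sin(2t) + C_1e^(-t)cos(2t) + C_2e^(-t)sin(2t) + 3C_2e^(-t)cos(2t)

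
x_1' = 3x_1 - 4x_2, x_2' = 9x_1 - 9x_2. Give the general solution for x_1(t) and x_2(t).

x_1(t) = 2c_1e^(-3t) + 2c_2te^(-3t) + c_2e^(-3t), x_2(t) = 3c_1e^(-3t) + 3c_2te^(-3t) + c_2e^(-3t)

Coefficient matrix A = [[3, -4], [9, -9]].
Characteristic polynomial det(A - λI) = λ^2 + 6λ + 9 = 0.
Single eigenvalue λ = -3 with algebraic multiplicity 2.
Eigenvector v = (2,3); generalized eigenvector w with (A-λI)w=v is (1,1).
General solution: e^(-3t)[c_1·v + c_2·(t·v + w)].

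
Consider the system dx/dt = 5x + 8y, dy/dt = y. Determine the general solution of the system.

Coefficient matrix A = [[5, 8], [0, 1]].
Characteristic polynomial det(A - λI) = λ^2 - 6λ + 5 = 0.
Eigenvalues λ = 1, 5.
For λ=1: (A-λI) row 1 is [4, 8], so an eigenvector is (2, -1).
For λ=5: (A-λI) row 1 is [0, 8], so an eigenvector is (1, 0).
General solution: c_1e^(t)(2,-1) + c_2e^(5t)(1,0).

x(t) = 2c_1e^(t) + c_2e^(5t), y(t) = -c_1e^(t)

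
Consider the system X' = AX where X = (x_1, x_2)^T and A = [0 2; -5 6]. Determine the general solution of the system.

Coefficient matrix A = [[0, 2], [-5, 6]].
Characteristic polynomial det(A - λI) = λ^2 - 6λ + 10 = 0.
Eigenvalues λ = 3 ± i (complex conjugate pair).
For λ=3+i: an eigenvector is (1,2) - i(1,1) = (1 - i, 2 - i).
A real fundamental pair from Re and Im of e^((3+i)t)v: X_1 = e^(3t)(cos(t)·(1,2) + sin(t)·(1,1)), X_2 = e^(3t)(sin(t)·(1,2) - cos(t)·(1,1)).
General solution: K_1X_1 + K_2X_2.

x_1(t) = K_1e^(3t)sin(t) + K_1e^(3t)cos(t) + K_2e^(3t)sin(t) - K_2e^(3t)cos(t), x_2(t) = K_1e^(3t)sin(t) + 2K_1e^(3t)cos(t) + 2K_2e^(3t)sin(t) - K_2e^(3t)cos(t)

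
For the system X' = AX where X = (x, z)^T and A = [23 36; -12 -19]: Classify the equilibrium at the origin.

saddle

A = [[23,36],[-12,-19]]; det(A-λI) = λ^2 - 4λ - 5.
λ = -1, 5: opposite signs.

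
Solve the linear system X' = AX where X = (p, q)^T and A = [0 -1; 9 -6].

p(t) = -C_1e^(-3t) - C_2te^(-3t) - C_2e^(-3t), q(t) = -3C_1e^(-3t) - 3C_2te^(-3t) - 2C_2e^(-3t)

Coefficient matrix A = [[0, -1], [9, -6]].
Characteristic polynomial det(A - λI) = λ^2 + 6λ + 9 = 0.
Single eigenvalue λ = -3 with algebraic multiplicity 2.
Eigenvector v = (-1,-3); generalized eigenvector w with (A-λI)w=v is (-1,-2).
General solution: e^(-3t)[C_1·v + C_2·(t·v + w)].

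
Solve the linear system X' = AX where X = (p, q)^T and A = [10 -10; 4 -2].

p(t) = -2C_1e^(4t)sin(2t) + C_1e^(4t)cos(2t) + C_2e^(4t)sin(2t) + 2C_2e^(4t)cos(2t), q(t) = -C_1e^(4t)sin(2t) + C_1e^(4t)cos(2t) + C_2e^(4t)sin(2t) + C_2e^(4t)cos(2t)

Coefficient matrix A = [[10, -10], [4, -2]].
Characteristic polynomial det(A - λI) = λ^2 - 8λ + 20 = 0.
Eigenvalues λ = 4 ± 2i (complex conjugate pair).
For λ=4+2i: an eigenvector is (1,1) - i(-2,-1) = (1 + 2i, 1 + i).
A real fundamental pair from Re and Im of e^((4+2i)t)v: X_1 = e^(4t)(cos(2t)·(1,1) + sin(2t)·(-2,-1)), X_2 = e^(4t)(sin(2t)·(1,1) - cos(2t)·(-2,-1)).
General solution: C_1X_1 + C_2X_2.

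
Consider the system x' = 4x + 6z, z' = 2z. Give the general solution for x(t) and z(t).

Coefficient matrix A = [[4, 6], [0, 2]].
Characteristic polynomial det(A - λI) = λ^2 - 6λ + 8 = 0.
Eigenvalues λ = 2, 4.
For λ=2: (A-λI) row 1 is [2, 6], so an eigenvector is (-3, 1).
For λ=4: (A-λI) row 1 is [0, 6], so an eigenvector is (1, 0).
General solution: K_1e^(2t)(-3,1) + K_2e^(4t)(1,0).

x(t) = -3K_1e^(2t) + K_2e^(4t), z(t) = K_1e^(2t)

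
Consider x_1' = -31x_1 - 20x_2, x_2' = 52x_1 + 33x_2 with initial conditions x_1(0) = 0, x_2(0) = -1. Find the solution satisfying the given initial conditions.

Coefficient matrix A = [[-31, -20], [52, 33]].
Characteristic polynomial det(A - λI) = λ^2 - 2λ + 17 = 0.
Eigenvalues λ = 1 ± 4i (complex conjugate pair).
For λ=1+4i: an eigenvector is (-1,2) - i(-2,3) = (-1 + 2i, 2 - 3i).
A real fundamental pair from Re and Im of e^((1+4i)t)v: X_1 = e^(t)(cos(4t)·(-1,2) + sin(4t)·(-2,3)), X_2 = e^(t)(sin(4t)·(-1,2) - cos(4t)·(-2,3)).
General solution: K_1X_1 + K_2X_2.
Applying x_1(0)=0, x_2(0)=-1 gives K_1=-2, K_2=-1.

x_1(t) = 5e^(t)sin(4t), x_2(t) = -8e^(t)sin(4t) - e^(t)cos(4t)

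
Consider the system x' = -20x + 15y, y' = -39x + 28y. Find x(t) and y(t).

x(t) = c_1e^(4t)sin(3t) - 2c_1e^(4t)cos(3t) - 2c_2e^(4t)sin(3t) - c_2e^(4t)cos(3t), y(t) = 2c_1e^(4t)sin(3t) - 3c_1e^(4t)cos(3t) - 3c_2e^(4t)sin(3t) - 2c_2e^(4t)cos(3t)

Coefficient matrix A = [[-20, 15], [-39, 28]].
Characteristic polynomial det(A - λI) = λ^2 - 8λ + 25 = 0.
Eigenvalues λ = 4 ± 3i (complex conjugate pair).
For λ=4+3i: an eigenvector is (-2,-3) - i(1,2) = (-2 - i, -3 - 2i).
A real fundamental pair from Re and Im of e^((4+3i)t)v: X_1 = e^(4t)(cos(3t)·(-2,-3) + sin(3t)·(1,2)), X_2 = e^(4t)(sin(3t)·(-2,-3) - cos(3t)·(1,2)).
General solution: c_1X_1 + c_2X_2.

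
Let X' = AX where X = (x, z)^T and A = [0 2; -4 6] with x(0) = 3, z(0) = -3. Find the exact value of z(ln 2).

A = [[0,2],[-4,6]]; eigenvalues λ = 2, 4.
Eigenvectors: (1,1) for λ=2, (1,2) for λ=4.
From the initial condition, c_1 = 9, c_2 = -6.
z(ln 2) = (9)(2^2)(1) + (-6)(2^4)(2) = -156.

-156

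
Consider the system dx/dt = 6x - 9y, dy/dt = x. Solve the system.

x(t) = -3C_1e^(3t) - 3C_2te^(3t) + 2C_2e^(3t), y(t) = -C_1e^(3t) - C_2te^(3t) + C_2e^(3t)

Coefficient matrix A = [[6, -9], [1, 0]].
Characteristic polynomial det(A - λI) = λ^2 - 6λ + 9 = 0.
Single eigenvalue λ = 3 with algebraic multiplicity 2.
Eigenvector v = (-3,-1); generalized eigenvector w with (A-λI)w=v is (2,1).
General solution: e^(3t)[C_1·v + C_2·(t·v + w)].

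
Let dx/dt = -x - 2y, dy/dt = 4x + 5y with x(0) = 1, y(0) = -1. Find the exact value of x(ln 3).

A = [[-1,-2],[4,5]]; eigenvalues λ = 1, 3.
Eigenvectors: (-1,1) for λ=1, (1,-2) for λ=3.
From the initial condition, c_1 = -1, c_2 = 0.
x(ln 3) = (-1)(3^1)(-1) + (0)(3^3)(1) = 3.

3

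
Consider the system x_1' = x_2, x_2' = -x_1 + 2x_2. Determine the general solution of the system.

x_1(t) = c_1e^(t) + c_2te^(t) - 2c_2e^(t), x_2(t) = c_1e^(t) + c_2te^(t) - c_2e^(t)

Coefficient matrix A = [[0, 1], [-1, 2]].
Characteristic polynomial det(A - λI) = λ^2 - 2λ + 1 = 0.
Single eigenvalue λ = 1 with algebraic multiplicity 2.
Eigenvector v = (1,1); generalized eigenvector w with (A-λI)w=v is (-2,-1).
General solution: e^(t)[c_1·v + c_2·(t·v + w)].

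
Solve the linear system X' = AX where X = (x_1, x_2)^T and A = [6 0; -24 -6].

x_1(t) = c_2e^(6t), x_2(t) = c_1e^(-6t) - 2c_2e^(6t)

Coefficient matrix A = [[6, 0], [-24, -6]].
Characteristic polynomial det(A - λI) = λ^2 - 36 = 0.
Eigenvalues λ = -6, 6.
For λ=-6: (A-λI) row 1 is [12, 0], so an eigenvector is (0, 1).
For λ=6: (A-λI) row 2 is [-24, -12], so an eigenvector is (1, -2).
General solution: c_1e^(-6t)(0,1) + c_2e^(6t)(1,-2).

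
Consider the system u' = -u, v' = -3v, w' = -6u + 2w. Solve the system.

Coefficient matrix A = [[-1, 0, 0], [0, -3, 0], [-6, 0, 2]].
det(A - λI) = 0 gives eigenvalues λ = -1, 2, -3.
For λ=-1: eigenvector (1,0,2).
For λ=2: eigenvector (0,0,1).
For λ=-3: eigenvector (0,1,0).
General solution: c_1e^(-t)(1,0,2) + c_2e^(2t)(0,0,1) + c_3e^(-3t)(0,1,0).

u(t) = c_1e^(-t), v(t) = c_3e^(-3t), w(t) = 2c_1e^(-t) + c_2e^(2t)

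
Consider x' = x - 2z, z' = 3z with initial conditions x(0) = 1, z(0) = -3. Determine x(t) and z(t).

Coefficient matrix A = [[1, -2], [0, 3]].
Characteristic polynomial det(A - λI) = λ^2 - 4λ + 3 = 0.
Eigenvalues λ = 3, 1.
For λ=3: (A-λI) row 1 is [-2, -2], so an eigenvector is (-1, 1).
For λ=1: (A-λI) row 1 is [0, -2], so an eigenvector is (1, 0).
General solution: K_1e^(3t)(-1,1) + K_2e^(t)(1,0).
Applying x(0)=1, z(0)=-3 gives K_1=-3, K_2=-2.

x(t) = 3e^(3t) - 2e^(t), z(t) = -3e^(3t)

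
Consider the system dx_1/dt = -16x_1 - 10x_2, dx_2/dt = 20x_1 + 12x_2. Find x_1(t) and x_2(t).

Coefficient matrix A = [[-16, -10], [20, 12]].
Characteristic polynomial det(A - λI) = λ^2 + 4λ + 8 = 0.
Eigenvalues λ = -2 ± 2i (complex conjugate pair).
For λ=-2+2i: an eigenvector is (-1,1) - i(2,-3) = (-1 - 2i, 1 + 3i).
A real fundamental pair from Re and Im of e^((-2+2i)t)v: X_1 = e^(-2t)(cos(2t)·(-1,1) + sin(2t)·(2,-3)), X_2 = e^(-2t)(sin(2t)·(-1,1) - cos(2t)·(2,-3)).
General solution: C_1X_1 + C_2X_2.

x_1(t) = 2C_1e^(-2t)sin(2t) - C_1e^(-2t)cos(2t) - C_2e^(-2t)sin(2t) - 2C_2e^(-2t)cos(2t), x_2(t) = -3C_1e^(-2t)sin(2t) + C_1e^(-2t)cos(2t) + C_2e^(-2t)sin(2t) + 3C_2e^(-2t)cos(2t)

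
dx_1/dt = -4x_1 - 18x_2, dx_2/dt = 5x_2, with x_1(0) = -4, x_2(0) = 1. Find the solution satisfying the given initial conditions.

x_1(t) = -2e^(5t) - 2e^(-4t), x_2(t) = e^(5t)

Coefficient matrix A = [[-4, -18], [0, 5]].
Characteristic polynomial det(A - λI) = λ^2 - λ - 20 = 0.
Eigenvalues λ = 5, -4.
For λ=5: (A-λI) row 1 is [-9, -18], so an eigenvector is (2, -1).
For λ=-4: (A-λI) row 1 is [0, -18], so an eigenvector is (1, 0).
General solution: C_1e^(5t)(2,-1) + C_2e^(-4t)(1,0).
Applying x_1(0)=-4, x_2(0)=1 gives C_1=-1, C_2=-2.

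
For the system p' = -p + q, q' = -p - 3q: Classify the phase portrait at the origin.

stable improper node

A = [[-1,1],[-1,-3]]; det(A-λI) = λ^2 + 4λ + 4.
repeated λ = -2 with a single eigenvector.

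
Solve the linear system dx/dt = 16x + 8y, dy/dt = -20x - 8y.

Coefficient matrix A = [[16, 8], [-20, -8]].
Characteristic polynomial det(A - λI) = λ^2 - 8λ + 32 = 0.
Eigenvalues λ = 4 ± 4i (complex conjugate pair).
For λ=4+4i: an eigenvector is (-1,2) - i(1,-1) = (-1 - i, 2 + i).
A real fundamental pair from Re and Im of e^((4+4i)t)v: X_1 = e^(4t)(cos(4t)·(-1,2) + sin(4t)·(1,-1)), X_2 = e^(4t)(sin(4t)·(-1,2) - cos(4t)·(1,-1)).
General solution: K_1X_1 + K_2X_2.

x(t) = K_1e^(4t)sin(4t) - K_1e^(4t)cos(4t) - K_2e^(4t)sin(4t) - K_2e^(4t)cos(4t), y(t) = -K_1e^(4t)sin(4t) + 2K_1e^(4t)cos(4t) + 2K_2e^(4t)sin(4t) + K_2e^(4t)cos(4t)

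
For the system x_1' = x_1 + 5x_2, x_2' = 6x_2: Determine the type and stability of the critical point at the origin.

A = [[1,5],[0,6]]; det(A-λI) = λ^2 - 7λ + 6.
λ = 6, 1: both positive.

unstable node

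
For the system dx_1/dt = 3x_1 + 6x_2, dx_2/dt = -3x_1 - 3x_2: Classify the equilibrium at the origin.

A = [[3,6],[-3,-3]]; det(A-λI) = λ^2 + 9.
λ = 0 ± 3i: zero real part.

center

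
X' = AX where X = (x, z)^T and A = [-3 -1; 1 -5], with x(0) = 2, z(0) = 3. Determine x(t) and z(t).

Coefficient matrix A = [[-3, -1], [1, -5]].
Characteristic polynomial det(A - λI) = λ^2 + 8λ + 16 = 0.
Single eigenvalue λ = -4 with algebraic multiplicity 2.
Eigenvector v = (1,1); generalized eigenvector w with (A-λI)w=v is (-1,-2).
General solution: e^(-4t)[c_1·v + c_2·(t·v + w)].
Applying x(0)=2, z(0)=3 gives c_1=1, c_2=-1.

x(t) = -te^(-4t) + 2e^(-4t), z(t) = -te^(-4t) + 3e^(-4t)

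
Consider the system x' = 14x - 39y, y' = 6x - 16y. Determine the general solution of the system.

Coefficient matrix A = [[14, -39], [6, -16]].
Characteristic polynomial det(A - λI) = λ^2 + 2λ + 10 = 0.
Eigenvalues λ = -1 ± 3i (complex conjugate pair).
For λ=-1+3i: an eigenvector is (2,1) - i(-3,-1) = (2 + 3i, 1 + i).
A real fundamental pair from Re and Im of e^((-1+3i)t)v: X_1 = e^(-t)(cos(3t)·(2,1) + sin(3t)·(-3,-1)), X_2 = e^(-t)(sin(3t)·(2,1) - cos(3t)·(-3,-1)).
General solution: K_1X_1 + K_2X_2.

x(t) = -3K_1e^(-t)sin(3t) + 2K_1e^(-t)cos(3t) + 2K_2e^(-t)sin(3t) + 3K_2e^(-t)cos(3t), y(t) = -K_1e^(-t)sin(3t) + K_1e^(-t)cos(3t) + K_2e^(-t)sin(3t) + K_2e^(-t)cos(3t)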